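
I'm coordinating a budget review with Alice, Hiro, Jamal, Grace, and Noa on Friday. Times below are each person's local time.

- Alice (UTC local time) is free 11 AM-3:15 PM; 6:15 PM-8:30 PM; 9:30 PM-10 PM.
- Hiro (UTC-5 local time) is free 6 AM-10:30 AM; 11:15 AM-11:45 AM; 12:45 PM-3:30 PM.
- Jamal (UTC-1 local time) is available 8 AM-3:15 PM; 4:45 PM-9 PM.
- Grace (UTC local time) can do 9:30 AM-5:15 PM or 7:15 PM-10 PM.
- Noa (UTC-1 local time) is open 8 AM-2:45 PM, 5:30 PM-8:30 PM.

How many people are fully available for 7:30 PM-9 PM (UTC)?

Alice in UTC: 11:00-15:15, 18:15-20:30, 21:30-22:00.
Hiro in UTC: 11:00-15:30, 16:15-16:45, 17:45-20:30 (add 5h to convert from UTC-5).
Jamal in UTC: 09:00-16:15, 17:45-22:00 (add 1h to convert from UTC-1).
Grace in UTC: 09:30-17:15, 19:15-22:00.
Noa in UTC: 09:00-15:45, 18:30-21:30 (add 1h to convert from UTC-1).
Jamal, Grace, and Noa can make the full 19:30-21:00 slot — that's 3.

3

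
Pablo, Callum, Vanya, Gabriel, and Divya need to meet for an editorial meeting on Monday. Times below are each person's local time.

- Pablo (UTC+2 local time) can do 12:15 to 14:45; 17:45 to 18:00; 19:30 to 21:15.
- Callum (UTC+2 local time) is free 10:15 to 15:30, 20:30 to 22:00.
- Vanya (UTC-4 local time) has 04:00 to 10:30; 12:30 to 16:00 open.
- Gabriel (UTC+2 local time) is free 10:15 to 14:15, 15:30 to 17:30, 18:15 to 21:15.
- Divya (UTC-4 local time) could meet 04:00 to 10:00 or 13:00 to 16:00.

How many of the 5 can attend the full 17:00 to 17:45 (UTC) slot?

Pablo in UTC: 10:15-12:45, 15:45-16:00, 17:30-19:15 (subtract 2h to convert from UTC+2).
Callum in UTC: 08:15-13:30, 18:30-20:00 (subtract 2h to convert from UTC+2).
Vanya in UTC: 08:00-14:30, 16:30-20:00 (add 4h to convert from UTC-4).
Gabriel in UTC: 08:15-12:15, 13:30-15:30, 16:15-19:15 (subtract 2h to convert from UTC+2).
Divya in UTC: 08:00-14:00, 17:00-20:00 (add 4h to convert from UTC-4).
Vanya, Gabriel, and Divya can make the full 17:00-17:45 slot — that's 3.

3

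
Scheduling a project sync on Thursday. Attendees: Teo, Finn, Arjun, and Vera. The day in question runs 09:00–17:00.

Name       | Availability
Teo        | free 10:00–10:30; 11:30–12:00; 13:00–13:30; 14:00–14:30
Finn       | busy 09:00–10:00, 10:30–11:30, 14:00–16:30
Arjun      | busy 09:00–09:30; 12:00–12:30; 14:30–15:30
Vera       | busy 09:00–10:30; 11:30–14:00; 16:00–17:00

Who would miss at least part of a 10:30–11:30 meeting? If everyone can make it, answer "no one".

Finn, Teo

Teo free: 10:00-10:30, 11:30-12:00, 13:00-13:30, 14:00-14:30.
Finn free: 10:00-10:30, 11:30-14:00, 16:30-17:00 (invert busy blocks within the working day).
Arjun free: 09:30-12:00, 12:30-14:30, 15:30-17:00 (invert busy blocks within the working day).
Vera free: 10:30-11:30, 14:00-16:00 (invert busy blocks within the working day).
Teo: not fully free for 10:30-11:30. Finn: not fully free for 10:30-11:30. Arjun: free for 10:30-11:30. Vera: free for 10:30-11:30.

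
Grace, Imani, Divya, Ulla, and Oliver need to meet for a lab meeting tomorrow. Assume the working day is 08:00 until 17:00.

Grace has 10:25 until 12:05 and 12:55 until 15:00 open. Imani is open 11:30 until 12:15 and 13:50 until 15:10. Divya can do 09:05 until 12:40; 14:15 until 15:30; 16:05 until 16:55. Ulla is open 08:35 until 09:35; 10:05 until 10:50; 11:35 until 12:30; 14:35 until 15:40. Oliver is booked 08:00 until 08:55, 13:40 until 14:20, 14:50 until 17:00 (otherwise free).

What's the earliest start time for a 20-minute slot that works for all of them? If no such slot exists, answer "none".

11:35

Grace free: 10:25-12:05, 12:55-15:00.
Imani free: 11:30-12:15, 13:50-15:10.
Divya free: 09:05-12:40, 14:15-15:30, 16:05-16:55.
Ulla free: 08:35-09:35, 10:05-10:50, 11:35-12:30, 14:35-15:40.
Oliver free: 08:55-13:40, 14:20-14:50 (invert busy blocks within the working day).
Grace ∩ Imani: 11:30-12:05, 13:50-15:00.
Grace ∩ Imani ∩ Divya: 11:30-12:05, 14:15-15:00.
Grace ∩ Imani ∩ Divya ∩ Ulla: 11:35-12:05, 14:35-15:00.
Grace ∩ Imani ∩ Divya ∩ Ulla ∩ Oliver: 11:35-12:05, 14:35-14:50.
The first common window of at least 20 minutes is 11:35-12:05, so the earliest start is 11:35.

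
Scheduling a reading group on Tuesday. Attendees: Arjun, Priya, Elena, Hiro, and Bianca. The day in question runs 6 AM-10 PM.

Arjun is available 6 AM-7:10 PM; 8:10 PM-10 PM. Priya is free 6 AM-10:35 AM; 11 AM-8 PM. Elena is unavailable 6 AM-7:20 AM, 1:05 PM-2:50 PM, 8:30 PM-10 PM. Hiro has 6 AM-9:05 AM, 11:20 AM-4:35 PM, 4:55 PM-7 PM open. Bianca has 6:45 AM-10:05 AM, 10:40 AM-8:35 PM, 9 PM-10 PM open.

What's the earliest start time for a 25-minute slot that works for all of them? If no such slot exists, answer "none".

07:20

Arjun free: 06:00-19:10, 20:10-22:00.
Priya free: 06:00-10:35, 11:00-20:00.
Elena free: 07:20-13:05, 14:50-20:30 (invert busy blocks within the working day).
Hiro free: 06:00-09:05, 11:20-16:35, 16:55-19:00.
Bianca free: 06:45-10:05, 10:40-20:35, 21:00-22:00.
Arjun ∩ Priya: 06:00-10:35, 11:00-19:10.
Arjun ∩ Priya ∩ Elena: 07:20-10:35, 11:00-13:05, 14:50-19:10.
Arjun ∩ Priya ∩ Elena ∩ Hiro: 07:20-09:05, 11:20-13:05, 14:50-16:35, 16:55-19:00.
Arjun ∩ Priya ∩ Elena ∩ Hiro ∩ Bianca: 07:20-09:05, 11:20-13:05, 14:50-16:35, 16:55-19:00.
The first common window of at least 25 minutes is 07:20-09:05, so the earliest start is 07:20.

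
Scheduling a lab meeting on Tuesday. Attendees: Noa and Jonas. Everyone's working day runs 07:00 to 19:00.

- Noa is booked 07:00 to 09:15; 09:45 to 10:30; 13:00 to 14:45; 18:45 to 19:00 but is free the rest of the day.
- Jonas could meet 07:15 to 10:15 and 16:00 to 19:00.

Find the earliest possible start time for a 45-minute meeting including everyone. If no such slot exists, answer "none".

Noa free: 09:15-09:45, 10:30-13:00, 14:45-18:45 (invert busy blocks within the working day).
Jonas free: 07:15-10:15, 16:00-19:00.
Noa ∩ Jonas: 09:15-09:45, 16:00-18:45.
Those are the intersection windows.
The first common window of at least 45 minutes is 16:00-18:45, so the earliest start is 16:00.

16:00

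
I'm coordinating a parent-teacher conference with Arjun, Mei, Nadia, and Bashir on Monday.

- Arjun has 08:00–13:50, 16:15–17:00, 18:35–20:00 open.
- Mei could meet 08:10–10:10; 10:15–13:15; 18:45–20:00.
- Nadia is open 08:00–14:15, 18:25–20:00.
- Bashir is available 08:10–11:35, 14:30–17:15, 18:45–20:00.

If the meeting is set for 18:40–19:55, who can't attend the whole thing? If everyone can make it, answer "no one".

Arjun: free for 18:40-19:55. Mei: not fully free for 18:40-19:55. Nadia: free for 18:40-19:55. Bashir: not fully free for 18:40-19:55.

Bashir, Mei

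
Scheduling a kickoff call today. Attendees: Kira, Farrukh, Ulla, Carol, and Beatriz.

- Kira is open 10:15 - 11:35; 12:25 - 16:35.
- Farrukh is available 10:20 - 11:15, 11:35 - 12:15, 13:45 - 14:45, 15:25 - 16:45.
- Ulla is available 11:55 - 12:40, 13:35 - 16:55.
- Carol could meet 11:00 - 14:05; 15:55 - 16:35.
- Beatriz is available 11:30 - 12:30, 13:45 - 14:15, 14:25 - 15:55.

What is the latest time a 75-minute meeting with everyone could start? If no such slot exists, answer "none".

Kira ∩ Farrukh: 10:20-11:15, 13:45-14:45, 15:25-16:35.
Kira ∩ Farrukh ∩ Ulla: 13:45-14:45, 15:25-16:35.
Kira ∩ Farrukh ∩ Ulla ∩ Carol: 13:45-14:05, 15:55-16:35.
Kira ∩ Farrukh ∩ Ulla ∩ Carol ∩ Beatriz: 13:45-14:05.
No common window is at least 75 minutes long.

none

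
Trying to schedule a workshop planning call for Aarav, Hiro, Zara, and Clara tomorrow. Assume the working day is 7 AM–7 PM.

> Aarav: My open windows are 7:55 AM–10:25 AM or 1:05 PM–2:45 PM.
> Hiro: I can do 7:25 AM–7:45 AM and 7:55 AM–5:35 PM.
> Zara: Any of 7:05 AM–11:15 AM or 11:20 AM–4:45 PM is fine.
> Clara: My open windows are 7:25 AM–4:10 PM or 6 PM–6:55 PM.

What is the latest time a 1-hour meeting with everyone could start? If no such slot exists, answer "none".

Aarav ∩ Hiro: 07:55-10:25, 13:05-14:45.
Aarav ∩ Hiro ∩ Zara: 07:55-10:25, 13:05-14:45.
Aarav ∩ Hiro ∩ Zara ∩ Clara: 07:55-10:25, 13:05-14:45.
The last common window of at least 60 minutes is 13:05-14:45; a 60-minute meeting can start as late as 13:45 and still end by 14:45.

13:45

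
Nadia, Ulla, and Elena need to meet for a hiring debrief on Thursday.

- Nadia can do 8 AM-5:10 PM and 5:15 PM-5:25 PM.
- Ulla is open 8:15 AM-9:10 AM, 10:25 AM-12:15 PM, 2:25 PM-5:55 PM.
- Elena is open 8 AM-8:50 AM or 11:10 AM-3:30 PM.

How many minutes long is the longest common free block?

Nadia ∩ Ulla: 08:15-09:10, 10:25-12:15, 14:25-17:10, 17:15-17:25.
Nadia ∩ Ulla ∩ Elena: 08:15-08:50, 11:10-12:15, 14:25-15:30.
The longest is 11:10-12:15 at 65 minutes.

65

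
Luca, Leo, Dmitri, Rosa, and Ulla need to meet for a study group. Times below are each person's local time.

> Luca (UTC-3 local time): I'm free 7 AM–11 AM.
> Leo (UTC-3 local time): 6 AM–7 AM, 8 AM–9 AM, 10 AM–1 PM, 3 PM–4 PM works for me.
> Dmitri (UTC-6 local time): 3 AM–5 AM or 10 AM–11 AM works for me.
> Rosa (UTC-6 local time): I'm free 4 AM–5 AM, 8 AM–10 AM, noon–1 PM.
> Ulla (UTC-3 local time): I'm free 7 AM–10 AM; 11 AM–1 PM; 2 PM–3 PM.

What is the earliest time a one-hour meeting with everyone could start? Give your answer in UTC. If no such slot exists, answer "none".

Luca in UTC: 10:00-14:00 (add 3h to convert from UTC-3).
Leo in UTC: 09:00-10:00, 11:00-12:00, 13:00-16:00, 18:00-19:00 (add 3h to convert from UTC-3).
Dmitri in UTC: 09:00-11:00, 16:00-17:00 (add 6h to convert from UTC-6).
Rosa in UTC: 10:00-11:00, 14:00-16:00, 18:00-19:00 (add 6h to convert from UTC-6).
Ulla in UTC: 10:00-13:00, 14:00-16:00, 17:00-18:00 (add 3h to convert from UTC-3).
Luca ∩ Leo: 11:00-12:00, 13:00-14:00.
Luca ∩ Leo ∩ Dmitri: ∅.
Luca ∩ Leo ∩ Dmitri ∩ Rosa: ∅.
Luca ∩ Leo ∩ Dmitri ∩ Rosa ∩ Ulla: ∅.
There is no time when everyone is free.
No common window is at least 60 minutes long.

none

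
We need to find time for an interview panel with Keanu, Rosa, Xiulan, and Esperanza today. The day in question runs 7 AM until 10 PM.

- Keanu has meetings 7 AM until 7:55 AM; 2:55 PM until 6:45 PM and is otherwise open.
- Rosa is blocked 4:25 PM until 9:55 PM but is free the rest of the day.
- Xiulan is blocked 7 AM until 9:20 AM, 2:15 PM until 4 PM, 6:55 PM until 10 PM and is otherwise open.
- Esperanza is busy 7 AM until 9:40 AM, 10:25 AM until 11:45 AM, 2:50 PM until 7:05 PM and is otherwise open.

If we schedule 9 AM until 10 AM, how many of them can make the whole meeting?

2

Keanu free: 07:55-14:55, 18:45-22:00 (invert busy blocks within the working day).
Rosa free: 07:00-16:25, 21:55-22:00 (invert busy blocks within the working day).
Xiulan free: 09:20-14:15, 16:00-18:55 (invert busy blocks within the working day).
Esperanza free: 09:40-10:25, 11:45-14:50, 19:05-22:00 (invert busy blocks within the working day).
Keanu and Rosa can make the full 09:00-10:00 slot — that's 2.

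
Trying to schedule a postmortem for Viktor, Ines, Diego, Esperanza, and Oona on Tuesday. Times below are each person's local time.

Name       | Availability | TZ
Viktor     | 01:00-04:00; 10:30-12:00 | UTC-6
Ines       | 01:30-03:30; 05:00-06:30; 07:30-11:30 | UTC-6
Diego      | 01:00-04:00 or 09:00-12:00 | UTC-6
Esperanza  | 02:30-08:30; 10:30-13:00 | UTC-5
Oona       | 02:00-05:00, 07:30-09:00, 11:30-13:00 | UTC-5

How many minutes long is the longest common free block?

120

Viktor in UTC: 07:00-10:00, 16:30-18:00 (add 6h to convert from UTC-6).
Ines in UTC: 07:30-09:30, 11:00-12:30, 13:30-17:30 (add 6h to convert from UTC-6).
Diego in UTC: 07:00-10:00, 15:00-18:00 (add 6h to convert from UTC-6).
Esperanza in UTC: 07:30-13:30, 15:30-18:00 (add 5h to convert from UTC-5).
Oona in UTC: 07:00-10:00, 12:30-14:00, 16:30-18:00 (add 5h to convert from UTC-5).
Viktor ∩ Ines: 07:30-09:30, 16:30-17:30.
Viktor ∩ Ines ∩ Diego: 07:30-09:30, 16:30-17:30.
Viktor ∩ Ines ∩ Diego ∩ Esperanza: 07:30-09:30, 16:30-17:30.
Viktor ∩ Ines ∩ Diego ∩ Esperanza ∩ Oona: 07:30-09:30, 16:30-17:30.
The longest is 07:30-09:30 at 120 minutes.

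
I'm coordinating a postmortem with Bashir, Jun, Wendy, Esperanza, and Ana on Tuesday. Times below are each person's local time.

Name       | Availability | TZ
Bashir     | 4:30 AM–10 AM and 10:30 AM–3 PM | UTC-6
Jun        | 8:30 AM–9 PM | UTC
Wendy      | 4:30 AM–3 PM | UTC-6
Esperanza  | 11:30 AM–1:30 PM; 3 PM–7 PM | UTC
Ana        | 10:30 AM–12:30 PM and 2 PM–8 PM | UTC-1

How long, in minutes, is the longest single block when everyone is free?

Bashir in UTC: 10:30-16:00, 16:30-21:00 (add 6h to convert from UTC-6).
Jun in UTC: 08:30-21:00.
Wendy in UTC: 10:30-21:00 (add 6h to convert from UTC-6).
Esperanza in UTC: 11:30-13:30, 15:00-19:00.
Ana in UTC: 11:30-13:30, 15:00-21:00 (add 1h to convert from UTC-1).
Bashir ∩ Jun: 10:30-16:00, 16:30-21:00.
Bashir ∩ Jun ∩ Wendy: 10:30-16:00, 16:30-21:00.
Bashir ∩ Jun ∩ Wendy ∩ Esperanza: 11:30-13:30, 15:00-16:00, 16:30-19:00.
Bashir ∩ Jun ∩ Wendy ∩ Esperanza ∩ Ana: 11:30-13:30, 15:00-16:00, 16:30-19:00.
The longest is 16:30-19:00 at 150 minutes.

150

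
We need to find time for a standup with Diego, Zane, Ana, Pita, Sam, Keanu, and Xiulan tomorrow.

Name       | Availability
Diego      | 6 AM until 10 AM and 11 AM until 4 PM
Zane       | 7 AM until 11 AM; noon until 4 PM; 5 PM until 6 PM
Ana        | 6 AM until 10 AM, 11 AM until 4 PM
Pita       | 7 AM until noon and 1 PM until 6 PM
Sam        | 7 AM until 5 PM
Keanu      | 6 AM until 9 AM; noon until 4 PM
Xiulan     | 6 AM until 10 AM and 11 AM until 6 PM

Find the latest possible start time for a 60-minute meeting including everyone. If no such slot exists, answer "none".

Diego ∩ Zane: 07:00-10:00, 12:00-16:00.
Diego ∩ Zane ∩ Ana: 07:00-10:00, 12:00-16:00.
Diego ∩ Zane ∩ Ana ∩ Pita: 07:00-10:00, 13:00-16:00.
Diego ∩ Zane ∩ Ana ∩ Pita ∩ Sam: 07:00-10:00, 13:00-16:00.
Diego ∩ Zane ∩ Ana ∩ Pita ∩ Sam ∩ Keanu: 07:00-09:00, 13:00-16:00.
Diego ∩ Zane ∩ Ana ∩ Pita ∩ Sam ∩ Keanu ∩ Xiulan: 07:00-09:00, 13:00-16:00.
So the common availability across everyone is 07:00-09:00, 13:00-16:00.
The last common window of at least 60 minutes is 13:00-16:00; a 60-minute meeting can start as late as 15:00 and still end by 16:00.

15:00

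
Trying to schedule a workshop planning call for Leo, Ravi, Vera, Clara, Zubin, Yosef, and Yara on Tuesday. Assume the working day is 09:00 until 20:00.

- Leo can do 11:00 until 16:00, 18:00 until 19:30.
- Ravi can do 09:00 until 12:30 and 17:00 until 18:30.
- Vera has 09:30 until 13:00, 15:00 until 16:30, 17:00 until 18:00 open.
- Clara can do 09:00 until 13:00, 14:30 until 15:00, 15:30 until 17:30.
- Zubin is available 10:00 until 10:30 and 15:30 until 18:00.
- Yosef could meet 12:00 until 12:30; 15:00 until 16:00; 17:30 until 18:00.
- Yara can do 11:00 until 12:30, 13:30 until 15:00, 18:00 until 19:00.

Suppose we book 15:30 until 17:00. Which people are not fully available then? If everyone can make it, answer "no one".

Leo, Ravi, Vera, Yara, Yosef

Leo: not fully free for 15:30-17:00. Ravi: not fully free for 15:30-17:00. Vera: not fully free for 15:30-17:00. Clara: free for 15:30-17:00. Zubin: free for 15:30-17:00. Yosef: not fully free for 15:30-17:00. Yara: not fully free for 15:30-17:00.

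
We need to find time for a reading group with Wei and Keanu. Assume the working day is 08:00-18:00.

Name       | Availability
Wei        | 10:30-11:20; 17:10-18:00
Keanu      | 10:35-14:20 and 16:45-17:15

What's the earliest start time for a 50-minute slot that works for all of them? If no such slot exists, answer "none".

Wei ∩ Keanu: 10:35-11:20, 17:10-17:15.
Those are the intersection windows.
No common window is at least 50 minutes long.

none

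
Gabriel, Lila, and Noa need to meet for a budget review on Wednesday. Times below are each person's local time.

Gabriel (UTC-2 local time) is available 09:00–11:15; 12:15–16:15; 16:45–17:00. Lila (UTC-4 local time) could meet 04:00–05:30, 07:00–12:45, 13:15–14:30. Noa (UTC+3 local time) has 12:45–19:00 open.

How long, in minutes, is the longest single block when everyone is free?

135

Gabriel in UTC: 11:00-13:15, 14:15-18:15, 18:45-19:00 (add 2h to convert from UTC-2).
Lila in UTC: 08:00-09:30, 11:00-16:45, 17:15-18:30 (add 4h to convert from UTC-4).
Noa in UTC: 09:45-16:00 (subtract 3h to convert from UTC+3).
Gabriel ∩ Lila: 11:00-13:15, 14:15-16:45, 17:15-18:15.
Gabriel ∩ Lila ∩ Noa: 11:00-13:15, 14:15-16:00.
The longest is 11:00-13:15 at 135 minutes.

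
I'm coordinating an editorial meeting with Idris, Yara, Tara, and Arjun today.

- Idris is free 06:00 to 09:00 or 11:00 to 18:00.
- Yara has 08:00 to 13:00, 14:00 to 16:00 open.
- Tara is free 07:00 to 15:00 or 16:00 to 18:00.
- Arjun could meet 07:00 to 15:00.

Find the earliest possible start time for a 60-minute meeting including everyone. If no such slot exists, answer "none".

08:00

Idris ∩ Yara: 08:00-09:00, 11:00-13:00, 14:00-16:00.
Idris ∩ Yara ∩ Tara: 08:00-09:00, 11:00-13:00, 14:00-15:00.
Idris ∩ Yara ∩ Tara ∩ Arjun: 08:00-09:00, 11:00-13:00, 14:00-15:00.
The first common window of at least 60 minutes is 08:00-09:00, so the earliest start is 08:00.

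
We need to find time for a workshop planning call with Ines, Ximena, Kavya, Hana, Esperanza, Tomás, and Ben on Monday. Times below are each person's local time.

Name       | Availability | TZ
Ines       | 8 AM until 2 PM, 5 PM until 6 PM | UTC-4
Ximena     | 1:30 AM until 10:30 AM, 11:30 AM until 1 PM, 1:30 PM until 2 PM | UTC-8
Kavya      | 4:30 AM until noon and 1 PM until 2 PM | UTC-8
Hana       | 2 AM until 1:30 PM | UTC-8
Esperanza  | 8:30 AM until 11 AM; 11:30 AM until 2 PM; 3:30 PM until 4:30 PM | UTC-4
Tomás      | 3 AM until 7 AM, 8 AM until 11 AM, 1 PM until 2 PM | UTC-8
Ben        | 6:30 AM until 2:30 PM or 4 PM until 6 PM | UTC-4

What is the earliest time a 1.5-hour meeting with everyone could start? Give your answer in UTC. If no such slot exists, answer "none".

12:30

Ines in UTC: 12:00-18:00, 21:00-22:00 (add 4h to convert from UTC-4).
Ximena in UTC: 09:30-18:30, 19:30-21:00, 21:30-22:00 (add 8h to convert from UTC-8).
Kavya in UTC: 12:30-20:00, 21:00-22:00 (add 8h to convert from UTC-8).
Hana in UTC: 10:00-21:30 (add 8h to convert from UTC-8).
Esperanza in UTC: 12:30-15:00, 15:30-18:00, 19:30-20:30 (add 4h to convert from UTC-4).
Tomás in UTC: 11:00-15:00, 16:00-19:00, 21:00-22:00 (add 8h to convert from UTC-8).
Ben in UTC: 10:30-18:30, 20:00-22:00 (add 4h to convert from UTC-4).
Ines ∩ Ximena: 12:00-18:00, 21:30-22:00.
Ines ∩ Ximena ∩ Kavya: 12:30-18:00, 21:30-22:00.
Ines ∩ Ximena ∩ Kavya ∩ Hana: 12:30-18:00.
Ines ∩ Ximena ∩ Kavya ∩ Hana ∩ Esperanza: 12:30-15:00, 15:30-18:00.
Ines ∩ Ximena ∩ Kavya ∩ Hana ∩ Esperanza ∩ Tomás: 12:30-15:00, 16:00-18:00.
Ines ∩ Ximena ∩ Kavya ∩ Hana ∩ Esperanza ∩ Tomás ∩ Ben: 12:30-15:00, 16:00-18:00.
The first common window of at least 90 minutes is 12:30-15:00, so the earliest start is 12:30.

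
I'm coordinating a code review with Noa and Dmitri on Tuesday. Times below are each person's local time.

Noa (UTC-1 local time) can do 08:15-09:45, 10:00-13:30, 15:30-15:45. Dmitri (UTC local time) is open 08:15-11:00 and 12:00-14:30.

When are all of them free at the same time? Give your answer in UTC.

Noa in UTC: 09:15-10:45, 11:00-14:30, 16:30-16:45 (add 1h to convert from UTC-1).
Dmitri in UTC: 08:15-11:00, 12:00-14:30.
Noa ∩ Dmitri: 09:15-10:45, 12:00-14:30.

09:15-10:45, 12:00-14:30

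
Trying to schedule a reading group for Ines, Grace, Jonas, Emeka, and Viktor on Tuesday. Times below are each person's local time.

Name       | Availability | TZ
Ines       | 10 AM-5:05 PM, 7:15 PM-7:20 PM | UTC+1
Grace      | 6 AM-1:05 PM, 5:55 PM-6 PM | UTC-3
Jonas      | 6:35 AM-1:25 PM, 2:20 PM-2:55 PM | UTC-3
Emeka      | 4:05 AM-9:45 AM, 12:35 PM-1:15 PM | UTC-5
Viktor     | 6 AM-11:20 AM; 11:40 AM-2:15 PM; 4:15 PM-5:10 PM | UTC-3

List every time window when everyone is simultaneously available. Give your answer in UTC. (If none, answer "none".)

Ines in UTC: 09:00-16:05, 18:15-18:20 (subtract 1h to convert from UTC+1).
Grace in UTC: 09:00-16:05, 20:55-21:00 (add 3h to convert from UTC-3).
Jonas in UTC: 09:35-16:25, 17:20-17:55 (add 3h to convert from UTC-3).
Emeka in UTC: 09:05-14:45, 17:35-18:15 (add 5h to convert from UTC-5).
Viktor in UTC: 09:00-14:20, 14:40-17:15, 19:15-20:10 (add 3h to convert from UTC-3).
Ines ∩ Grace: 09:00-16:05.
Ines ∩ Grace ∩ Jonas: 09:35-16:05.
Ines ∩ Grace ∩ Jonas ∩ Emeka: 09:35-14:45.
Ines ∩ Grace ∩ Jonas ∩ Emeka ∩ Viktor: 09:35-14:20, 14:40-14:45.

09:35-14:20, 14:40-14:45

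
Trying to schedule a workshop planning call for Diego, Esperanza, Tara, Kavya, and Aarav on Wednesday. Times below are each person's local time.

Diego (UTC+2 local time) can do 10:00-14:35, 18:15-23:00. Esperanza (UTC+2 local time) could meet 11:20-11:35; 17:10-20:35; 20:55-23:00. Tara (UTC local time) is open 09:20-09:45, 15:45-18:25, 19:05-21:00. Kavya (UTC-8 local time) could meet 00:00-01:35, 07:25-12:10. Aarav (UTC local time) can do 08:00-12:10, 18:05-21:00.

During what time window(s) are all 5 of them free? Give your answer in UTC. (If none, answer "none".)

Diego in UTC: 08:00-12:35, 16:15-21:00 (subtract 2h to convert from UTC+2).
Esperanza in UTC: 09:20-09:35, 15:10-18:35, 18:55-21:00 (subtract 2h to convert from UTC+2).
Tara in UTC: 09:20-09:45, 15:45-18:25, 19:05-21:00.
Kavya in UTC: 08:00-09:35, 15:25-20:10 (add 8h to convert from UTC-8).
Aarav in UTC: 08:00-12:10, 18:05-21:00.
Diego ∩ Esperanza: 09:20-09:35, 16:15-18:35, 18:55-21:00.
Diego ∩ Esperanza ∩ Tara: 09:20-09:35, 16:15-18:25, 19:05-21:00.
Diego ∩ Esperanza ∩ Tara ∩ Kavya: 09:20-09:35, 16:15-18:25, 19:05-20:10.
Diego ∩ Esperanza ∩ Tara ∩ Kavya ∩ Aarav: 09:20-09:35, 18:05-18:25, 19:05-20:10.
Those are the intersection windows.

09:20-09:35, 18:05-18:25, 19:05-20:10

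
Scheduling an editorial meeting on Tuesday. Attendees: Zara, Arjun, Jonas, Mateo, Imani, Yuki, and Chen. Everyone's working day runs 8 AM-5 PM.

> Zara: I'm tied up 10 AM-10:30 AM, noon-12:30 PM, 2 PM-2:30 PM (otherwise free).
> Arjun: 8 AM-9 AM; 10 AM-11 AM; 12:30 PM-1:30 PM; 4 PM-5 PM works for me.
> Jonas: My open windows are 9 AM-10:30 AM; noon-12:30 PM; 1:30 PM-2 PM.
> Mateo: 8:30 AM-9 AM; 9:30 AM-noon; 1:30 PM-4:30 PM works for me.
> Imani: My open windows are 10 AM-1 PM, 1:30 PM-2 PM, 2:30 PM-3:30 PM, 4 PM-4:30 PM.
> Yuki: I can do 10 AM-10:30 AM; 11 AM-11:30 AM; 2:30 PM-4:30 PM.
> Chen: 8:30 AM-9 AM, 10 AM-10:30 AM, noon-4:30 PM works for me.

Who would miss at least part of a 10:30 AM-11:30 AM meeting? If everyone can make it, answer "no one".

Zara free: 08:00-10:00, 10:30-12:00, 12:30-14:00, 14:30-17:00 (invert busy blocks within the working day).
Arjun free: 08:00-09:00, 10:00-11:00, 12:30-13:30, 16:00-17:00.
Jonas free: 09:00-10:30, 12:00-12:30, 13:30-14:00.
Mateo free: 08:30-09:00, 09:30-12:00, 13:30-16:30.
Imani free: 10:00-13:00, 13:30-14:00, 14:30-15:30, 16:00-16:30.
Yuki free: 10:00-10:30, 11:00-11:30, 14:30-16:30.
Chen free: 08:30-09:00, 10:00-10:30, 12:00-16:30.
Zara: free for 10:30-11:30. Arjun: not fully free for 10:30-11:30. Jonas: not fully free for 10:30-11:30. Mateo: free for 10:30-11:30. Imani: free for 10:30-11:30. Yuki: not fully free for 10:30-11:30. Chen: not fully free for 10:30-11:30.

Arjun, Chen, Jonas, Yuki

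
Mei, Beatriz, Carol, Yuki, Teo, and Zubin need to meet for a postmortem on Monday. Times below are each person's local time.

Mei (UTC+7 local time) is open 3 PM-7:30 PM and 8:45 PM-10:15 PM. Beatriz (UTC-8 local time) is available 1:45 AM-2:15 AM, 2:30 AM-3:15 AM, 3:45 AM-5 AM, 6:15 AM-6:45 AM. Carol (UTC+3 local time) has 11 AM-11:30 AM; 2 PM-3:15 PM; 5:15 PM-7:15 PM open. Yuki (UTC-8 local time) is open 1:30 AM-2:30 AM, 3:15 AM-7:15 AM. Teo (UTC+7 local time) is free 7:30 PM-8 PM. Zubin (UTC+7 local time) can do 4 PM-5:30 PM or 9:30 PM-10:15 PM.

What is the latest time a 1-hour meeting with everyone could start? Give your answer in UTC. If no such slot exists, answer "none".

Mei in UTC: 08:00-12:30, 13:45-15:15 (subtract 7h to convert from UTC+7).
Beatriz in UTC: 09:45-10:15, 10:30-11:15, 11:45-13:00, 14:15-14:45 (add 8h to convert from UTC-8).
Carol in UTC: 08:00-08:30, 11:00-12:15, 14:15-16:15 (subtract 3h to convert from UTC+3).
Yuki in UTC: 09:30-10:30, 11:15-15:15 (add 8h to convert from UTC-8).
Teo in UTC: 12:30-13:00 (subtract 7h to convert from UTC+7).
Zubin in UTC: 09:00-10:30, 14:30-15:15 (subtract 7h to convert from UTC+7).
Mei ∩ Beatriz: 09:45-10:15, 10:30-11:15, 11:45-12:30, 14:15-14:45.
Mei ∩ Beatriz ∩ Carol: 11:00-11:15, 11:45-12:15, 14:15-14:45.
Mei ∩ Beatriz ∩ Carol ∩ Yuki: 11:45-12:15, 14:15-14:45.
Mei ∩ Beatriz ∩ Carol ∩ Yuki ∩ Teo: ∅.
Mei ∩ Beatriz ∩ Carol ∩ Yuki ∩ Teo ∩ Zubin: ∅.
There is no time when everyone is free.
No common window is at least 60 minutes long.

none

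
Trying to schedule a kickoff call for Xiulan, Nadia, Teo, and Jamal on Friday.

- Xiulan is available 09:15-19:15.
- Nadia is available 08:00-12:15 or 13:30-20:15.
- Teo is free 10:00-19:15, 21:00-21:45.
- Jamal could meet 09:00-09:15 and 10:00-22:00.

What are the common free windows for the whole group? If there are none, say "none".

10:00-12:15, 13:30-19:15

Xiulan ∩ Nadia: 09:15-12:15, 13:30-19:15.
Xiulan ∩ Nadia ∩ Teo: 10:00-12:15, 13:30-19:15.
Xiulan ∩ Nadia ∩ Teo ∩ Jamal: 10:00-12:15, 13:30-19:15.
Those are the intersection windows.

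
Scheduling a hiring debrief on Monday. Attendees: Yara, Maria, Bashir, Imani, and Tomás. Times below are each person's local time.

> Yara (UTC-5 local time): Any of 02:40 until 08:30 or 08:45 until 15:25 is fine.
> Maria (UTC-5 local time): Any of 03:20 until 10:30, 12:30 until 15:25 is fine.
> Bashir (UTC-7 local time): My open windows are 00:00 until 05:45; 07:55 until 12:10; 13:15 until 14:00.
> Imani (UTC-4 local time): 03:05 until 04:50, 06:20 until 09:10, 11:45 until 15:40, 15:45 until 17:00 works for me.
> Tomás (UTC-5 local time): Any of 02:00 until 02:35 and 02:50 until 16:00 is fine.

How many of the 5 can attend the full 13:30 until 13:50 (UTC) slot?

Yara in UTC: 07:40-13:30, 13:45-20:25 (add 5h to convert from UTC-5).
Maria in UTC: 08:20-15:30, 17:30-20:25 (add 5h to convert from UTC-5).
Bashir in UTC: 07:00-12:45, 14:55-19:10, 20:15-21:00 (add 7h to convert from UTC-7).
Imani in UTC: 07:05-08:50, 10:20-13:10, 15:45-19:40, 19:45-21:00 (add 4h to convert from UTC-4).
Tomás in UTC: 07:00-07:35, 07:50-21:00 (add 5h to convert from UTC-5).
Maria and Tomás can make the full 13:30-13:50 slot — that's 2.

2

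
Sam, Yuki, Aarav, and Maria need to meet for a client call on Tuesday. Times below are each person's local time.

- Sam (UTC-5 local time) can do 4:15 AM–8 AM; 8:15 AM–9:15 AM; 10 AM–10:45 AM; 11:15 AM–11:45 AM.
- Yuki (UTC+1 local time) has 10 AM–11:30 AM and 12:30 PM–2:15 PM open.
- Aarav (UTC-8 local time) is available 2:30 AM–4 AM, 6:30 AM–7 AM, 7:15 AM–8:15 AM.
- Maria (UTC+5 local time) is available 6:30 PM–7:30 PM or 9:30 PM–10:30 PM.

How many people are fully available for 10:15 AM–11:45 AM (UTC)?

Sam in UTC: 09:15-13:00, 13:15-14:15, 15:00-15:45, 16:15-16:45 (add 5h to convert from UTC-5).
Yuki in UTC: 09:00-10:30, 11:30-13:15 (subtract 1h to convert from UTC+1).
Aarav in UTC: 10:30-12:00, 14:30-15:00, 15:15-16:15 (add 8h to convert from UTC-8).
Maria in UTC: 13:30-14:30, 16:30-17:30 (subtract 5h to convert from UTC+5).
Sam can make the full 10:15-11:45 slot — that's 1.

1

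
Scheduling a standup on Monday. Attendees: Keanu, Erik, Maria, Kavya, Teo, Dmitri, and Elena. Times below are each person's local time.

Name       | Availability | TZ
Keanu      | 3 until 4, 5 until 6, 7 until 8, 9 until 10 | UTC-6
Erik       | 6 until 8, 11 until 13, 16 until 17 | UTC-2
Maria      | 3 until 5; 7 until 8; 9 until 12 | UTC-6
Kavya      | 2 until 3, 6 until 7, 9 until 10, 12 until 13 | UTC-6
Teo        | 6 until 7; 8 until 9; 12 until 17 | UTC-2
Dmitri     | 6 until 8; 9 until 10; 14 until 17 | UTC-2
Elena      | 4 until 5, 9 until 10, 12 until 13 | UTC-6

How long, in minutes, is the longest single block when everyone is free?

0

Keanu in UTC: 09:00-10:00, 11:00-12:00, 13:00-14:00, 15:00-16:00 (add 6h to convert from UTC-6).
Erik in UTC: 08:00-10:00, 13:00-15:00, 18:00-19:00 (add 2h to convert from UTC-2).
Maria in UTC: 09:00-11:00, 13:00-14:00, 15:00-18:00 (add 6h to convert from UTC-6).
Kavya in UTC: 08:00-09:00, 12:00-13:00, 15:00-16:00, 18:00-19:00 (add 6h to convert from UTC-6).
Teo in UTC: 08:00-09:00, 10:00-11:00, 14:00-19:00 (add 2h to convert from UTC-2).
Dmitri in UTC: 08:00-10:00, 11:00-12:00, 16:00-19:00 (add 2h to convert from UTC-2).
Elena in UTC: 10:00-11:00, 15:00-16:00, 18:00-19:00 (add 6h to convert from UTC-6).
Keanu ∩ Erik: 09:00-10:00, 13:00-14:00.
Keanu ∩ Erik ∩ Maria: 09:00-10:00, 13:00-14:00.
Keanu ∩ Erik ∩ Maria ∩ Kavya: ∅.
Keanu ∩ Erik ∩ Maria ∩ Kavya ∩ Teo: ∅.
Keanu ∩ Erik ∩ Maria ∩ Kavya ∩ Teo ∩ Dmitri: ∅.
Keanu ∩ Erik ∩ Maria ∩ Kavya ∩ Teo ∩ Dmitri ∩ Elena: ∅.
There is no time when everyone is free.
No common window exists, so the longest block is 0 minutes.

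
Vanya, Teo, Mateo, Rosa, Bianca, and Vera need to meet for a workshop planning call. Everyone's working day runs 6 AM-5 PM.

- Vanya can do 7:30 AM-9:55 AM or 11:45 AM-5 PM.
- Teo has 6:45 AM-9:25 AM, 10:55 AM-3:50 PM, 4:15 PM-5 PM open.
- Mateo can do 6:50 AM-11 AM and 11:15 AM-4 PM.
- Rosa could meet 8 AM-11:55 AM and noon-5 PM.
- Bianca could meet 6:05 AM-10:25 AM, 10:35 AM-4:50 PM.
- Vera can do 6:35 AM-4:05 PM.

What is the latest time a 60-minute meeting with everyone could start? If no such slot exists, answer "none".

14:50

Vanya ∩ Teo: 07:30-09:25, 11:45-15:50, 16:15-17:00.
Vanya ∩ Teo ∩ Mateo: 07:30-09:25, 11:45-15:50.
Vanya ∩ Teo ∩ Mateo ∩ Rosa: 08:00-09:25, 11:45-11:55, 12:00-15:50.
Vanya ∩ Teo ∩ Mateo ∩ Rosa ∩ Bianca: 08:00-09:25, 11:45-11:55, 12:00-15:50.
Vanya ∩ Teo ∩ Mateo ∩ Rosa ∩ Bianca ∩ Vera: 08:00-09:25, 11:45-11:55, 12:00-15:50.
The last common window of at least 60 minutes is 12:00-15:50; a 60-minute meeting can start as late as 14:50 and still end by 15:50.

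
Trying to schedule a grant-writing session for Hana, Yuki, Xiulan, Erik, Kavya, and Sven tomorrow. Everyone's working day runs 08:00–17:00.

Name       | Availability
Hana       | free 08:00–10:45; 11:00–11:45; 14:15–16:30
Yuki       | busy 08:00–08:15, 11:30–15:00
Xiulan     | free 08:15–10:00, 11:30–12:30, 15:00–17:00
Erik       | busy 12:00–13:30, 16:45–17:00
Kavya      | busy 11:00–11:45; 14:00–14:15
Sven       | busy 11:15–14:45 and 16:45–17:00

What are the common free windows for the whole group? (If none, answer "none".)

Hana free: 08:00-10:45, 11:00-11:45, 14:15-16:30.
Yuki free: 08:15-11:30, 15:00-17:00 (invert busy blocks within the working day).
Xiulan free: 08:15-10:00, 11:30-12:30, 15:00-17:00.
Erik free: 08:00-12:00, 13:30-16:45 (invert busy blocks within the working day).
Kavya free: 08:00-11:00, 11:45-14:00, 14:15-17:00 (invert busy blocks within the working day).
Sven free: 08:00-11:15, 14:45-16:45 (invert busy blocks within the working day).
Hana ∩ Yuki: 08:15-10:45, 11:00-11:30, 15:00-16:30.
Hana ∩ Yuki ∩ Xiulan: 08:15-10:00, 15:00-16:30.
Hana ∩ Yuki ∩ Xiulan ∩ Erik: 08:15-10:00, 15:00-16:30.
Hana ∩ Yuki ∩ Xiulan ∩ Erik ∩ Kavya: 08:15-10:00, 15:00-16:30.
Hana ∩ Yuki ∩ Xiulan ∩ Erik ∩ Kavya ∩ Sven: 08:15-10:00, 15:00-16:30.
Those are the intersection windows.

08:15-10:00, 15:00-16:30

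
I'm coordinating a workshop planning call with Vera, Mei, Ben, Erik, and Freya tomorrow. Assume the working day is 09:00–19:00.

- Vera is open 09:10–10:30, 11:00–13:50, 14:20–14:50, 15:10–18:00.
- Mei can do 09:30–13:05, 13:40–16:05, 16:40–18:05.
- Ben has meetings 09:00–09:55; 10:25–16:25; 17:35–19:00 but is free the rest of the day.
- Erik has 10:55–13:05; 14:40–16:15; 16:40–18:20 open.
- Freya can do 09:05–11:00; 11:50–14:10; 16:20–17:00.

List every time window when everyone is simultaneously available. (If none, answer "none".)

Vera free: 09:10-10:30, 11:00-13:50, 14:20-14:50, 15:10-18:00.
Mei free: 09:30-13:05, 13:40-16:05, 16:40-18:05.
Ben free: 09:55-10:25, 16:25-17:35 (invert busy blocks within the working day).
Erik free: 10:55-13:05, 14:40-16:15, 16:40-18:20.
Freya free: 09:05-11:00, 11:50-14:10, 16:20-17:00.
Vera ∩ Mei: 09:30-10:30, 11:00-13:05, 13:40-13:50, 14:20-14:50, 15:10-16:05, 16:40-18:00.
Vera ∩ Mei ∩ Ben: 09:55-10:25, 16:40-17:35.
Vera ∩ Mei ∩ Ben ∩ Erik: 16:40-17:35.
Vera ∩ Mei ∩ Ben ∩ Erik ∩ Freya: 16:40-17:00.
So the common availability across everyone is 16:40-17:00.

16:40-17:00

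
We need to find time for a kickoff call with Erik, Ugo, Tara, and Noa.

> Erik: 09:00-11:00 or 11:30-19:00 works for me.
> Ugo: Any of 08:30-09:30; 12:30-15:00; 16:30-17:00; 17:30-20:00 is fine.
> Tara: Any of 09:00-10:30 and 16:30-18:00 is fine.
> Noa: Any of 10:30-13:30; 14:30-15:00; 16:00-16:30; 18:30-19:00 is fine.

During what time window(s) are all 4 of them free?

Erik ∩ Ugo: 09:00-09:30, 12:30-15:00, 16:30-17:00, 17:30-19:00.
Erik ∩ Ugo ∩ Tara: 09:00-09:30, 16:30-17:00, 17:30-18:00.
Erik ∩ Ugo ∩ Tara ∩ Noa: ∅.
There is no time when everyone is free.

none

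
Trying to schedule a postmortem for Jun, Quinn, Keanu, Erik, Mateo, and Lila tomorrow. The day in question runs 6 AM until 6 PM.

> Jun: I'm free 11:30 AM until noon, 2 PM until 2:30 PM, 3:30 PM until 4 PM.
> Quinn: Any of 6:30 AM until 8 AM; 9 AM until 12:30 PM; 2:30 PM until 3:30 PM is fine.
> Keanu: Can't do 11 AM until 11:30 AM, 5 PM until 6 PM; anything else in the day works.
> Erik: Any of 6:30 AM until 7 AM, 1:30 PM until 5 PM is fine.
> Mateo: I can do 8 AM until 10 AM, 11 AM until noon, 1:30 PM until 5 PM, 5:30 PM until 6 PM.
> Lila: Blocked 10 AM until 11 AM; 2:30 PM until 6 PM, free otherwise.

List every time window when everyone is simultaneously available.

none

Jun free: 11:30-12:00, 14:00-14:30, 15:30-16:00.
Quinn free: 06:30-08:00, 09:00-12:30, 14:30-15:30.
Keanu free: 06:00-11:00, 11:30-17:00 (invert busy blocks within the working day).
Erik free: 06:30-07:00, 13:30-17:00.
Mateo free: 08:00-10:00, 11:00-12:00, 13:30-17:00, 17:30-18:00.
Lila free: 06:00-10:00, 11:00-14:30 (invert busy blocks within the working day).
Jun ∩ Quinn: 11:30-12:00.
Jun ∩ Quinn ∩ Keanu: 11:30-12:00.
Jun ∩ Quinn ∩ Keanu ∩ Erik: ∅.
Jun ∩ Quinn ∩ Keanu ∩ Erik ∩ Mateo: ∅.
Jun ∩ Quinn ∩ Keanu ∩ Erik ∩ Mateo ∩ Lila: ∅.
There is no time when everyone is free.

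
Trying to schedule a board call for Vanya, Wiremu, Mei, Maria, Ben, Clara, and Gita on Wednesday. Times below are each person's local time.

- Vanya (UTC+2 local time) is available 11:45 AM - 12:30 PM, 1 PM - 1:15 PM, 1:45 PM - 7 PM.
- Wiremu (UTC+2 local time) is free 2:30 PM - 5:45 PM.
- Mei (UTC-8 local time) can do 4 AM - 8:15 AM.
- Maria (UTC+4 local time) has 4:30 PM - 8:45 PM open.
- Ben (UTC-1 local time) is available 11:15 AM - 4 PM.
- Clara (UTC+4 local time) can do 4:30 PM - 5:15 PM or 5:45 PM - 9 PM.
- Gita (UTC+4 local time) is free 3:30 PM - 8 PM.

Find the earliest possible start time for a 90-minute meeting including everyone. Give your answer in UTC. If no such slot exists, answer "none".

Vanya in UTC: 09:45-10:30, 11:00-11:15, 11:45-17:00 (subtract 2h to convert from UTC+2).
Wiremu in UTC: 12:30-15:45 (subtract 2h to convert from UTC+2).
Mei in UTC: 12:00-16:15 (add 8h to convert from UTC-8).
Maria in UTC: 12:30-16:45 (subtract 4h to convert from UTC+4).
Ben in UTC: 12:15-17:00 (add 1h to convert from UTC-1).
Clara in UTC: 12:30-13:15, 13:45-17:00 (subtract 4h to convert from UTC+4).
Gita in UTC: 11:30-16:00 (subtract 4h to convert from UTC+4).
Vanya ∩ Wiremu: 12:30-15:45.
Vanya ∩ Wiremu ∩ Mei: 12:30-15:45.
Vanya ∩ Wiremu ∩ Mei ∩ Maria: 12:30-15:45.
Vanya ∩ Wiremu ∩ Mei ∩ Maria ∩ Ben: 12:30-15:45.
Vanya ∩ Wiremu ∩ Mei ∩ Maria ∩ Ben ∩ Clara: 12:30-13:15, 13:45-15:45.
Vanya ∩ Wiremu ∩ Mei ∩ Maria ∩ Ben ∩ Clara ∩ Gita: 12:30-13:15, 13:45-15:45.
Those are the intersection windows.
The first common window of at least 90 minutes is 13:45-15:45, so the earliest start is 13:45.

13:45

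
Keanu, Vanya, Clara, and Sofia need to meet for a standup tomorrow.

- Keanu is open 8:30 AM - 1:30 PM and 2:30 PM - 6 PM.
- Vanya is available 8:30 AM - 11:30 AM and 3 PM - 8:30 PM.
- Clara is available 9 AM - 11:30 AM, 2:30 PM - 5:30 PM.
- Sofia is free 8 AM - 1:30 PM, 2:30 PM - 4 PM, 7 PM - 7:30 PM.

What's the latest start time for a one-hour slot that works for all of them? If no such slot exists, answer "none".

15:00

Keanu ∩ Vanya: 08:30-11:30, 15:00-18:00.
Keanu ∩ Vanya ∩ Clara: 09:00-11:30, 15:00-17:30.
Keanu ∩ Vanya ∩ Clara ∩ Sofia: 09:00-11:30, 15:00-16:00.
The last common window of at least 60 minutes is 15:00-16:00; a 60-minute meeting can start as late as 15:00 and still end by 16:00.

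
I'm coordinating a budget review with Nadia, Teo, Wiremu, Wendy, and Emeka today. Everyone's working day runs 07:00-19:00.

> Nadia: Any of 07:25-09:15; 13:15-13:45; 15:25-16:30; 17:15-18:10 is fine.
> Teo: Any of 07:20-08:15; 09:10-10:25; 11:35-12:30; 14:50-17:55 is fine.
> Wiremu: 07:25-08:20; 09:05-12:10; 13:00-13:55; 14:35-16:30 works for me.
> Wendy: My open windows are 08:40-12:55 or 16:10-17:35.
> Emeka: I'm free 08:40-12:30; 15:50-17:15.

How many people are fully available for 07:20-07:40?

Teo can make the full 07:20-07:40 slot — that's 1.

1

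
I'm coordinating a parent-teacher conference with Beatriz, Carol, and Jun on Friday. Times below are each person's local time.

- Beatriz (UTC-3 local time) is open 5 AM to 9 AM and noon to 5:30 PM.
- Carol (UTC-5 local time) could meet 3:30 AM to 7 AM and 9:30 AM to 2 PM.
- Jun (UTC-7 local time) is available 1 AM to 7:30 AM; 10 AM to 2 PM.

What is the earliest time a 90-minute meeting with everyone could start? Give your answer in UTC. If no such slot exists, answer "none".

Beatriz in UTC: 08:00-12:00, 15:00-20:30 (add 3h to convert from UTC-3).
Carol in UTC: 08:30-12:00, 14:30-19:00 (add 5h to convert from UTC-5).
Jun in UTC: 08:00-14:30, 17:00-21:00 (add 7h to convert from UTC-7).
Beatriz ∩ Carol: 08:30-12:00, 15:00-19:00.
Beatriz ∩ Carol ∩ Jun: 08:30-12:00, 17:00-19:00.
The first common window of at least 90 minutes is 08:30-12:00, so the earliest start is 08:30.

08:30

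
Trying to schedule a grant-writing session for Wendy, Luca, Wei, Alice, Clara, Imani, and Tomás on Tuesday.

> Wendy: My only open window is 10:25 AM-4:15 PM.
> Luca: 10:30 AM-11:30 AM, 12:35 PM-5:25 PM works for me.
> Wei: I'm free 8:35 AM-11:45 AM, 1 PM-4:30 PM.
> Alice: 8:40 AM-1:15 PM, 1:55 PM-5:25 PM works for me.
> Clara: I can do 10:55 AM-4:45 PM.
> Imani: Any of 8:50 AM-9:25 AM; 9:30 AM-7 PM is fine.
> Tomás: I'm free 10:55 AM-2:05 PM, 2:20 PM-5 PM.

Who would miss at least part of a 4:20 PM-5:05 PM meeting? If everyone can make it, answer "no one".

Clara, Tomás, Wei, Wendy

Wendy: not fully free for 16:20-17:05. Luca: free for 16:20-17:05. Wei: not fully free for 16:20-17:05. Alice: free for 16:20-17:05. Clara: not fully free for 16:20-17:05. Imani: free for 16:20-17:05. Tomás: not fully free for 16:20-17:05.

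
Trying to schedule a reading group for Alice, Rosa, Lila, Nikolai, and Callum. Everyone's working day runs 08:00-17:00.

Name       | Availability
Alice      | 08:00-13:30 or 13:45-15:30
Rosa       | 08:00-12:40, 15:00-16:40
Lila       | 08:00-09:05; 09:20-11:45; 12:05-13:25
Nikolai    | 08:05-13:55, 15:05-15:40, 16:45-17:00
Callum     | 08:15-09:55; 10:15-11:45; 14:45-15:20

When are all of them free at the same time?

08:15-09:05, 09:20-09:55, 10:15-11:45

Alice ∩ Rosa: 08:00-12:40, 15:00-15:30.
Alice ∩ Rosa ∩ Lila: 08:00-09:05, 09:20-11:45, 12:05-12:40.
Alice ∩ Rosa ∩ Lila ∩ Nikolai: 08:05-09:05, 09:20-11:45, 12:05-12:40.
Alice ∩ Rosa ∩ Lila ∩ Nikolai ∩ Callum: 08:15-09:05, 09:20-09:55, 10:15-11:45.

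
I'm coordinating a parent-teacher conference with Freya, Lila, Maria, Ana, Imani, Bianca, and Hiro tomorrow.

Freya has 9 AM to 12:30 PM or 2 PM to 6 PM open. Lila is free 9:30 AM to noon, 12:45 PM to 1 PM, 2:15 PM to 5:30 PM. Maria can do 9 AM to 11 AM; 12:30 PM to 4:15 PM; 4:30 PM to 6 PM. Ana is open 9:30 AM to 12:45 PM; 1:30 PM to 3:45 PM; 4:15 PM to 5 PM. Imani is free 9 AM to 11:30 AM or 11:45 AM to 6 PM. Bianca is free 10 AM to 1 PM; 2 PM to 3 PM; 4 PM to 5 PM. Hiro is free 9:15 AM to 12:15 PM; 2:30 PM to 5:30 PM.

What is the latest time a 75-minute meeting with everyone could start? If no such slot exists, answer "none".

Freya ∩ Lila: 09:30-12:00, 14:15-17:30.
Freya ∩ Lila ∩ Maria: 09:30-11:00, 14:15-16:15, 16:30-17:30.
Freya ∩ Lila ∩ Maria ∩ Ana: 09:30-11:00, 14:15-15:45, 16:30-17:00.
Freya ∩ Lila ∩ Maria ∩ Ana ∩ Imani: 09:30-11:00, 14:15-15:45, 16:30-17:00.
Freya ∩ Lila ∩ Maria ∩ Ana ∩ Imani ∩ Bianca: 10:00-11:00, 14:15-15:00, 16:30-17:00.
Freya ∩ Lila ∩ Maria ∩ Ana ∩ Imani ∩ Bianca ∩ Hiro: 10:00-11:00, 14:30-15:00, 16:30-17:00.
No common window is at least 75 minutes long.

none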